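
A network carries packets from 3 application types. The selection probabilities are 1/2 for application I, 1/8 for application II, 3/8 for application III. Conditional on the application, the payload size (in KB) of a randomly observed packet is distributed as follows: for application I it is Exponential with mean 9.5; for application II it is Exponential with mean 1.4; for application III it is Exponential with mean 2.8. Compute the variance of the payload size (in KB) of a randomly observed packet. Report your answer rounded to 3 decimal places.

60.919

Per component, I: μ=9.5, E[X²]=180.5; II: μ=1.4, E[X²]=3.92; III: μ=2.8, E[X²]=15.68.
E[X] = 0.5·9.5 + 0.125·1.4 + 0.375·2.8 = 5.975.
E[X²] = 0.5·180.5 + 0.125·3.92 + 0.375·15.68 = 96.62.
Var(X) = E[X²] − (E[X])² = 96.62 − 35.7006 = 60.9194.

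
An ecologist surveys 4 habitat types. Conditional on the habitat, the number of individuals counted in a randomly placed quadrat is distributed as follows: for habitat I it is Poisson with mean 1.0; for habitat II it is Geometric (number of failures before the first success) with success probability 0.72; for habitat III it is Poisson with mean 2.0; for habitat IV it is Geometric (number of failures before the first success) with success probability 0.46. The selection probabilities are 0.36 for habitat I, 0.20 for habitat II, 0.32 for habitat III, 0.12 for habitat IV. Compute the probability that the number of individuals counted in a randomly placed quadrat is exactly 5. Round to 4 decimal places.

0.0154

Conditional on each habitat, P(X = 5): I: 0.00306566; II: 0.00123915; III: 0.0360894; IV: 0.0211216.
By total probability, P(X = 5) = 0.36·0.00306566 + 0.2·0.00123915 + 0.32·0.0360894 + 0.12·0.0211216 = 0.0154347.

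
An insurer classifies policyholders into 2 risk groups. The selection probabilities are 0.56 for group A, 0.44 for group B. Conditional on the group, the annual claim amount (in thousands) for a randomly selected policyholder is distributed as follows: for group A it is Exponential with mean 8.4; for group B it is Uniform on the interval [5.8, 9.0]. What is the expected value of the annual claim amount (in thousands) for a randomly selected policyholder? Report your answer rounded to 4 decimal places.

7.9600

Component means — A: 8.4; B: 7.4.
E[X] = 0.56·8.4 + 0.44·7.4 = 7.96.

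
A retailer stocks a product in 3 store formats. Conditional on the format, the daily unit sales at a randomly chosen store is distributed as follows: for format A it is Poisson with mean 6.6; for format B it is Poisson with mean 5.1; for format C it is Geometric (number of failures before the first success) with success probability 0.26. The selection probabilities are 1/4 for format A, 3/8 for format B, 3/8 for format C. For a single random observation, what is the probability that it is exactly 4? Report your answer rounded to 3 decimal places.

Conditional on each format, P(X = 4): A: 0.107553; B: 0.171857; C: 0.0779651.
By total probability, P(X = 4) = 0.25·0.107553 + 0.375·0.171857 + 0.375·0.0779651 = 0.120571.

0.121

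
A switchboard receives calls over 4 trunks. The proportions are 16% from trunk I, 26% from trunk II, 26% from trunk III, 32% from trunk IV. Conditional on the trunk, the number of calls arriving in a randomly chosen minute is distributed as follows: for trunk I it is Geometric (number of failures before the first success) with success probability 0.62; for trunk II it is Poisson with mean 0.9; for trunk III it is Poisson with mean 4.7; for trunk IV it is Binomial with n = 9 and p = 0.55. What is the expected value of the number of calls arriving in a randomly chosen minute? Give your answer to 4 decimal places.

Component means — I: 0.612903; II: 0.9; III: 4.7; IV: 4.95.
E[X] = 0.16·0.612903 + 0.26·0.9 + 0.26·4.7 + 0.32·4.95 = 3.13806.

3.1381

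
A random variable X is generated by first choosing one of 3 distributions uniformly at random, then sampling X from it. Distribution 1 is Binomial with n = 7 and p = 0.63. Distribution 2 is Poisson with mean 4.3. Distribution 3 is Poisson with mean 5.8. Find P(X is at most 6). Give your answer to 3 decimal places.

Conditional on each component, P(X ≤ 6): 1: 0.96061; 2: 0.85579; 3: 0.638391.
By total probability, P(X ≤ 6) = 0.333333·0.96061 + 0.333333·0.85579 + 0.333333·0.638391 = 0.818264.

0.818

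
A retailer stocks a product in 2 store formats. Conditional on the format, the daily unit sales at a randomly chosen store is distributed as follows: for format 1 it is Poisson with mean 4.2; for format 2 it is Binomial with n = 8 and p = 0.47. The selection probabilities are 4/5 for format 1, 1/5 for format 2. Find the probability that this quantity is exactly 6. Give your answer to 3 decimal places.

Conditional on each format, P(X = 6): 1: 0.114321; 2: 0.0847807.
By total probability, P(X = 6) = 0.8·0.114321 + 0.2·0.0847807 = 0.108413.

0.108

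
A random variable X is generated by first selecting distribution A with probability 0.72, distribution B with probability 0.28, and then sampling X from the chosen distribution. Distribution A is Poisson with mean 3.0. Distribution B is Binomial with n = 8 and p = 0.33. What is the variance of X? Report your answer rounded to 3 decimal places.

Per component, A: μ=3, E[X²]=12; B: μ=2.64, E[X²]=8.7384.
E[X] = 0.72·3 + 0.28·2.64 = 2.8992.
E[X²] = 0.72·12 + 0.28·8.7384 = 11.0868.
Var(X) = E[X²] − (E[X])² = 11.0868 − 8.40536 = 2.68139.

2.681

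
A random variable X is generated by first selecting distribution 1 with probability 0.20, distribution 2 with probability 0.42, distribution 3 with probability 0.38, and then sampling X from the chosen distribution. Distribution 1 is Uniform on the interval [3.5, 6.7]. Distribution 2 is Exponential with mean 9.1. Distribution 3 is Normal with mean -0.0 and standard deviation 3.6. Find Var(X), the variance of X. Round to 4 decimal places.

56.4129

Per component, 1: μ=5.1, E[X²]=26.8633; 2: μ=9.1, E[X²]=165.62; 3: μ=-0, E[X²]=12.96.
E[X] = 0.2·5.1 + 0.42·9.1 + 0.38·-0 = 4.842.
E[X²] = 0.2·26.8633 + 0.42·165.62 + 0.38·12.96 = 79.8579.
Var(X) = E[X²] − (E[X])² = 79.8579 − 23.445 = 56.4129.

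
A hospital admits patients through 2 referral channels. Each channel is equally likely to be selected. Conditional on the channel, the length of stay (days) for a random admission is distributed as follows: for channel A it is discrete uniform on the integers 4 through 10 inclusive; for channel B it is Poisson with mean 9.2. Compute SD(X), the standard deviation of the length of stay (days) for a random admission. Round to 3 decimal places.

Per component, A: μ=7, E[X²]=53; B: μ=9.2, E[X²]=93.84.
E[X] = 0.5·7 + 0.5·9.2 = 8.1.
E[X²] = 0.5·53 + 0.5·93.84 = 73.42.
Var(X) = E[X²] − (E[X])² = 73.42 − 65.61 = 7.81.
SD(X) = √7.81 = 2.79464.

2.795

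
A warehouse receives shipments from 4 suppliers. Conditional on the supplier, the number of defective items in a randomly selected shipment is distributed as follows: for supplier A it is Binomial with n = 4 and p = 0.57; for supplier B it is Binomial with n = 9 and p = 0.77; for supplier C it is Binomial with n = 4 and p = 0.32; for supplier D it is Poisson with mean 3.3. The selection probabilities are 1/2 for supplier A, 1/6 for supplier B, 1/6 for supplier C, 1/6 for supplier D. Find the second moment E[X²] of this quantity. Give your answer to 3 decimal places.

For each component E[X²] = Var + (mean)², giving A: 6.1788; B: 49.6188; C: 2.5088; D: 14.19.
Overall E[X²] = 0.5·6.1788 + 0.166667·49.6188 + 0.166667·2.5088 + 0.166667·14.19 = 14.1423.

14.142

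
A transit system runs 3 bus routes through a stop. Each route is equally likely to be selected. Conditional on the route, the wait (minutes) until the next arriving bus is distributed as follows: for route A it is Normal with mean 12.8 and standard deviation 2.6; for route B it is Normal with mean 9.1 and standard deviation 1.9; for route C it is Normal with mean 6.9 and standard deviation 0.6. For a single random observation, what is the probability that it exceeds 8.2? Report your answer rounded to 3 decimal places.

Conditional on each route, P(X > 8.2): A: 0.961572; B: 0.682137; C: 0.0151301.
By total probability, P(X > 8.2) = 0.333333·0.961572 + 0.333333·0.682137 + 0.333333·0.0151301 = 0.552947.

0.553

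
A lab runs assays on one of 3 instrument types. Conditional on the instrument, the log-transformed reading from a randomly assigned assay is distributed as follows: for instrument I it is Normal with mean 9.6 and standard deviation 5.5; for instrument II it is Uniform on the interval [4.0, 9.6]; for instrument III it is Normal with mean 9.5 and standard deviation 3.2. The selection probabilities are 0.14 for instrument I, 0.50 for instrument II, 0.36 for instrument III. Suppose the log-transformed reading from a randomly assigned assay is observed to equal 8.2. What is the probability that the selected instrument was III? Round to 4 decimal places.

0.2943

Likelihoods f(8.2 | ·): I: 0.0702227; II: 0.178571; III: 0.114795.
Posterior ∝ prior × likelihood. Numerator for III: 0.36·0.114795 = 0.0413261.
Normalizing constant: 0.14·0.0702227 + 0.5·0.178571 + 0.36·0.114795 = 0.140443.
P(III | observation) = 0.0413261 / 0.140443 = 0.294256.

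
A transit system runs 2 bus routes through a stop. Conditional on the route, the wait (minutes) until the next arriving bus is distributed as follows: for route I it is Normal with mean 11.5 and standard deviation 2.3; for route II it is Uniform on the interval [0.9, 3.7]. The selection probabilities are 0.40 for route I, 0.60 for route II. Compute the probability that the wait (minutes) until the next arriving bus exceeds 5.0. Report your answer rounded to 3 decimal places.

Conditional on each route, P(X > 5.0): I: 0.997644; II: 0.
By total probability, P(X > 5.0) = 0.4·0.997644 + 0.6·0 = 0.399058.

0.399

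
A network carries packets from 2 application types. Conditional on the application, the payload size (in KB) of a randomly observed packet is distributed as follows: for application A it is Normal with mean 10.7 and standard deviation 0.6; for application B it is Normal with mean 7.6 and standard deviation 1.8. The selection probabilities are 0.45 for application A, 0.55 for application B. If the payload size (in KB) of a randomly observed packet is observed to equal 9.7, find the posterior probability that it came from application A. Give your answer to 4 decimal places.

0.5473

Likelihoods f(9.7 | ·): A: 0.165795; B: 0.112221.
Posterior ∝ prior × likelihood. Numerator for A: 0.45·0.165795 = 0.0746079.
Normalizing constant: 0.45·0.165795 + 0.55·0.112221 = 0.13633.
P(A | observation) = 0.0746079 / 0.13633 = 0.547261.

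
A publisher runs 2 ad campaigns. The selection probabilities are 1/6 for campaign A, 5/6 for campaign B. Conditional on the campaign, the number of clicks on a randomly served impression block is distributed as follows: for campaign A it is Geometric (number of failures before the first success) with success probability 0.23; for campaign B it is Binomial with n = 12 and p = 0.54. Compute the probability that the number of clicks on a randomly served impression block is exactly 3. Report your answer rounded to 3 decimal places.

Conditional on each campaign, P(X = 3): A: 0.105003; B: 0.0319466.
By total probability, P(X = 3) = 0.166667·0.105003 + 0.833333·0.0319466 = 0.0441226.

0.044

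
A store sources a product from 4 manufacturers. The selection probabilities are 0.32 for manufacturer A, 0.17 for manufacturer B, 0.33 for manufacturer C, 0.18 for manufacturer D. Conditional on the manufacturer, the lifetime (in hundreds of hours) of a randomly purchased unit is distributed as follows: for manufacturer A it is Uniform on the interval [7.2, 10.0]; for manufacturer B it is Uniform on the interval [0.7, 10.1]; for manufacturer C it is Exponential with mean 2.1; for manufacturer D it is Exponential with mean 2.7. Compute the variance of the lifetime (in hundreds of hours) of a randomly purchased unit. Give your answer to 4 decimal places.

12.1074

Per component, A: μ=8.6, E[X²]=74.6133; B: μ=5.4, E[X²]=36.5233; C: μ=2.1, E[X²]=8.82; D: μ=2.7, E[X²]=14.58.
E[X] = 0.32·8.6 + 0.17·5.4 + 0.33·2.1 + 0.18·2.7 = 4.849.
E[X²] = 0.32·74.6133 + 0.17·36.5233 + 0.33·8.82 + 0.18·14.58 = 35.6202.
Var(X) = E[X²] − (E[X])² = 35.6202 − 23.5128 = 12.1074.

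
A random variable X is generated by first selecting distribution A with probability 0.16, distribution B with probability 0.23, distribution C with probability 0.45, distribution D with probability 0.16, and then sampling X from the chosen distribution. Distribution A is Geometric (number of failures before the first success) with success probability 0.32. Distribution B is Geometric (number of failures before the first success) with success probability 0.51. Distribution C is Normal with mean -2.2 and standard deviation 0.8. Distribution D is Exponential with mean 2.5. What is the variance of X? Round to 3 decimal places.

Per component, A: μ=2.125, E[X²]=11.1562; B: μ=0.960784, E[X²]=2.807; C: μ=-2.2, E[X²]=5.48; D: μ=2.5, E[X²]=12.5.
E[X] = 0.16·2.125 + 0.23·0.960784 + 0.45·-2.2 + 0.16·2.5 = -0.0290196.
E[X²] = 0.16·11.1562 + 0.23·2.807 + 0.45·5.48 + 0.16·12.5 = 6.89661.
Var(X) = E[X²] − (E[X])² = 6.89661 − 0.000842138 = 6.89577.

6.896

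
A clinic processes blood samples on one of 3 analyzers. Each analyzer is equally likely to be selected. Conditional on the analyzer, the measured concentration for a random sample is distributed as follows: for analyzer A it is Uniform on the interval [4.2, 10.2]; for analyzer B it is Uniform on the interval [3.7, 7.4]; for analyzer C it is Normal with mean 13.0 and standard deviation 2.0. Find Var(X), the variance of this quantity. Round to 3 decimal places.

Per component, A: μ=7.2, E[X²]=54.84; B: μ=5.55, E[X²]=31.9433; C: μ=13, E[X²]=173.
E[X] = 0.333333·7.2 + 0.333333·5.55 + 0.333333·13 = 8.58333.
E[X²] = 0.333333·54.84 + 0.333333·31.9433 + 0.333333·173 = 86.5944.
Var(X) = E[X²] − (E[X])² = 86.5944 − 73.6736 = 12.9208.

12.921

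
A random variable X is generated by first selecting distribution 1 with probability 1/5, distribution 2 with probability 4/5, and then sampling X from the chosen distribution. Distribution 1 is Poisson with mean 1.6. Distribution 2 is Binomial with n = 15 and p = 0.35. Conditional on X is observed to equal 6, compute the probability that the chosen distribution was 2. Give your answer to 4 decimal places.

0.9939

Likelihoods P(X=6 | ·): 1: 0.00470453; 2: 0.19056.
Posterior ∝ prior × likelihood. Numerator for 2: 0.8·0.19056 = 0.152448.
Normalizing constant: 0.2·0.00470453 + 0.8·0.19056 = 0.153389.
P(2 | observation) = 0.152448 / 0.153389 = 0.993866.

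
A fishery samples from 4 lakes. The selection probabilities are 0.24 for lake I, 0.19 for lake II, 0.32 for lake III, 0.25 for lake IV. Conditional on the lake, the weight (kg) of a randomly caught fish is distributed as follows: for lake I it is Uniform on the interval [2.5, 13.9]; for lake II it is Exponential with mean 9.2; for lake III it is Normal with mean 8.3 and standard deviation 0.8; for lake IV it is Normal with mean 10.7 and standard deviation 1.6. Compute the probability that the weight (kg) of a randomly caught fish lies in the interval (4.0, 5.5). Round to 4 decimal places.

0.0503

Conditional on each lake, P(4.0 < X < 5.5): I: 0.131579; II: 0.0973994; III: 0.000232591; IV: 0.000562923.
By total probability, P(4.0 < X < 5.5) = 0.24·0.131579 + 0.19·0.0973994 + 0.32·0.000232591 + 0.25·0.000562923 = 0.0503.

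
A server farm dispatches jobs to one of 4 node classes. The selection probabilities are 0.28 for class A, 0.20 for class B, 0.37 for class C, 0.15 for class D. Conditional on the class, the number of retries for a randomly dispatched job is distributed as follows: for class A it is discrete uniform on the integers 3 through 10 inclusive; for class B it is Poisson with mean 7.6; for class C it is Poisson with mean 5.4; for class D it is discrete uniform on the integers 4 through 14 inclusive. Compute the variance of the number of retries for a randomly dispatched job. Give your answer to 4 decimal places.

Per component, A: μ=6.5, E[X²]=47.5; B: μ=7.6, E[X²]=65.36; C: μ=5.4, E[X²]=34.56; D: μ=9, E[X²]=91.
E[X] = 0.28·6.5 + 0.2·7.6 + 0.37·5.4 + 0.15·9 = 6.688.
E[X²] = 0.28·47.5 + 0.2·65.36 + 0.37·34.56 + 0.15·91 = 52.8092.
Var(X) = E[X²] − (E[X])² = 52.8092 − 44.7293 = 8.07986.

8.0799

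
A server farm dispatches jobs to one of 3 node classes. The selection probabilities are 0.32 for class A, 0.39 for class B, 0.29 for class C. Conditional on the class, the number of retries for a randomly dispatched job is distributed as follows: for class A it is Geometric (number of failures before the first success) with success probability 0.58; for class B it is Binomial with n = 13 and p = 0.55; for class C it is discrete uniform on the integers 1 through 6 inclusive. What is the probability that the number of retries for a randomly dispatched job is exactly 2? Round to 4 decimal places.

Conditional on each class, P(X = 2): A: 0.102312; B: 0.00361541; C: 0.166667.
By total probability, P(X = 2) = 0.32·0.102312 + 0.39·0.00361541 + 0.29·0.166667 = 0.0824832.

0.0825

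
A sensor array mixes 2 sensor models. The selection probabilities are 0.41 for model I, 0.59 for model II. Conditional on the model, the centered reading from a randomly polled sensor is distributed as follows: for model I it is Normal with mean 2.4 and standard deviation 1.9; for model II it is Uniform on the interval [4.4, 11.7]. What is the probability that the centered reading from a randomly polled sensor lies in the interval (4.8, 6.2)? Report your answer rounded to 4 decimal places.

Conditional on each model, P(4.8 < X < 6.2): I: 0.0805161; II: 0.191781.
By total probability, P(4.8 < X < 6.2) = 0.41·0.0805161 + 0.59·0.191781 = 0.146162.

0.1462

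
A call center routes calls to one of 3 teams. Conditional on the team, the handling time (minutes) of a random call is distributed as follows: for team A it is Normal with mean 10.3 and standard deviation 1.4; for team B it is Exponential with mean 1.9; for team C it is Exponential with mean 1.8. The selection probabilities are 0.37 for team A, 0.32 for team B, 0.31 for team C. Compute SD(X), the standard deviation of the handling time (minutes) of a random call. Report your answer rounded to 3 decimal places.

4.419

Per component, A: μ=10.3, E[X²]=108.05; B: μ=1.9, E[X²]=7.22; C: μ=1.8, E[X²]=6.48.
E[X] = 0.37·10.3 + 0.32·1.9 + 0.31·1.8 = 4.977.
E[X²] = 0.37·108.05 + 0.32·7.22 + 0.31·6.48 = 44.2977.
Var(X) = E[X²] − (E[X])² = 44.2977 − 24.7705 = 19.5272.
SD(X) = √19.5272 = 4.41896.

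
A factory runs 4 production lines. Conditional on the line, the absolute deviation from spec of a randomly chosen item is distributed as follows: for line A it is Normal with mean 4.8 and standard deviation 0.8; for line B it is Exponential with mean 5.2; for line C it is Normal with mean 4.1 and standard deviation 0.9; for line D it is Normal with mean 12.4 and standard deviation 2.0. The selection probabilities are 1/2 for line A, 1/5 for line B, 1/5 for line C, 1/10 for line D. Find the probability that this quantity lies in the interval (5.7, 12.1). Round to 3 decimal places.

Conditional on each line, P(5.7 < X < 12.1): A: 0.130295; B: 0.236558; C: 0.0377202; D: 0.439978.
By total probability, P(5.7 < X < 12.1) = 0.5·0.130295 + 0.2·0.236558 + 0.2·0.0377202 + 0.1·0.439978 = 0.164001.

0.164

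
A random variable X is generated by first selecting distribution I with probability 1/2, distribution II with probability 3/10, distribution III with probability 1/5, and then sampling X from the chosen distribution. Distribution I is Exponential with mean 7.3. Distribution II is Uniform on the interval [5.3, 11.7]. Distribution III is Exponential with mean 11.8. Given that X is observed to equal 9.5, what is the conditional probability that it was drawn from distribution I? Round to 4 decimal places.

0.2550

Likelihoods f(9.5 | ·): I: 0.037282; II: 0.15625; III: 0.0378856.
Posterior ∝ prior × likelihood. Numerator for I: 0.5·0.037282 = 0.018641.
Normalizing constant: 0.5·0.037282 + 0.3·0.15625 + 0.2·0.0378856 = 0.0730931.
P(I | observation) = 0.018641 / 0.0730931 = 0.255031.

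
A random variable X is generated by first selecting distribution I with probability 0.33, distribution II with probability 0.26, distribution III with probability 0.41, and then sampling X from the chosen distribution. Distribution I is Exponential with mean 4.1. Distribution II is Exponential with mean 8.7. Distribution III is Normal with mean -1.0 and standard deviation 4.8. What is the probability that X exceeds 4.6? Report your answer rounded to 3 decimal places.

Conditional on each component, P(X > 4.6): I: 0.325644; II: 0.58935; III: 0.121673.
By total probability, P(X > 4.6) = 0.33·0.325644 + 0.26·0.58935 + 0.41·0.121673 = 0.310579.

0.311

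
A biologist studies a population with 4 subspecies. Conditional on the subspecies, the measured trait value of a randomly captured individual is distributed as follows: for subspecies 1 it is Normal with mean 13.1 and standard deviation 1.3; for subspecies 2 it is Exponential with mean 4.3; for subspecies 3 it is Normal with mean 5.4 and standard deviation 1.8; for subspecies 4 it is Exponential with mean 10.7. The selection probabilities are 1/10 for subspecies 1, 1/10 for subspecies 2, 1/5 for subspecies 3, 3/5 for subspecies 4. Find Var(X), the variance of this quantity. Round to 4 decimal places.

Per component, 1: μ=13.1, E[X²]=173.3; 2: μ=4.3, E[X²]=36.98; 3: μ=5.4, E[X²]=32.4; 4: μ=10.7, E[X²]=228.98.
E[X] = 0.1·13.1 + 0.1·4.3 + 0.2·5.4 + 0.6·10.7 = 9.24.
E[X²] = 0.1·173.3 + 0.1·36.98 + 0.2·32.4 + 0.6·228.98 = 164.896.
Var(X) = E[X²] − (E[X])² = 164.896 − 85.3776 = 79.5184.

79.5184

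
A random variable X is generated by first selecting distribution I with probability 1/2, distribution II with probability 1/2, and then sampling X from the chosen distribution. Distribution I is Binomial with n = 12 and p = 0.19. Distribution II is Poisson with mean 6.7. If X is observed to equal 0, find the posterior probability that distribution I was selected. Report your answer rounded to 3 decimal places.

Likelihoods P(X=0 | ·): I: 0.0797664; II: 0.00123091.
Posterior ∝ prior × likelihood. Numerator for I: 0.5·0.0797664 = 0.0398832.
Normalizing constant: 0.5·0.0797664 + 0.5·0.00123091 = 0.0404987.
P(I | observation) = 0.0398832 / 0.0404987 = 0.984803.

0.985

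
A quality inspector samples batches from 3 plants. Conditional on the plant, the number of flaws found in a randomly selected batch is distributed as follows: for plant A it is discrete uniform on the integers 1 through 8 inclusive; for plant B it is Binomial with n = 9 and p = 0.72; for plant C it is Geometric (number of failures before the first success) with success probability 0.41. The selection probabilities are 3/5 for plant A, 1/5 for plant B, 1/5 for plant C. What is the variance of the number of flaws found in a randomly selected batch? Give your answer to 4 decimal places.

Per component, A: μ=4.5, E[X²]=25.5; B: μ=6.48, E[X²]=43.8048; C: μ=1.43902, E[X²]=5.58061.
E[X] = 0.6·4.5 + 0.2·6.48 + 0.2·1.43902 = 4.2838.
E[X²] = 0.6·25.5 + 0.2·43.8048 + 0.2·5.58061 = 25.1771.
Var(X) = E[X²] − (E[X])² = 25.1771 − 18.351 = 6.8261.

6.8261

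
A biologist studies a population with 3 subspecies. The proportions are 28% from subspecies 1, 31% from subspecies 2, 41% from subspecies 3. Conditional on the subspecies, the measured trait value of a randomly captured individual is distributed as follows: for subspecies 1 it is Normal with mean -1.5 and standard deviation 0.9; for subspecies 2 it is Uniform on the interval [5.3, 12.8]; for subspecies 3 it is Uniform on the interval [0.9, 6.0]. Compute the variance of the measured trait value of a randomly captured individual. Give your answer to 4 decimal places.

Per component, 1: μ=-1.5, E[X²]=3.06; 2: μ=9.05, E[X²]=86.59; 3: μ=3.45, E[X²]=14.07.
E[X] = 0.28·-1.5 + 0.31·9.05 + 0.41·3.45 = 3.8.
E[X²] = 0.28·3.06 + 0.31·86.59 + 0.41·14.07 = 33.4684.
Var(X) = E[X²] − (E[X])² = 33.4684 − 14.44 = 19.0284.

19.0284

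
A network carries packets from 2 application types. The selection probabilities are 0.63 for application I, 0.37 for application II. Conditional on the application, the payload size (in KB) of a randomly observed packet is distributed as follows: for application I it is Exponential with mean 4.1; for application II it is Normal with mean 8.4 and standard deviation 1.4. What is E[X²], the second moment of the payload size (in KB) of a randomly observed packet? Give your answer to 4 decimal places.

For each component E[X²] = Var + (mean)², giving I: 33.62; II: 72.52.
Overall E[X²] = 0.63·33.62 + 0.37·72.52 = 48.013.

48.0130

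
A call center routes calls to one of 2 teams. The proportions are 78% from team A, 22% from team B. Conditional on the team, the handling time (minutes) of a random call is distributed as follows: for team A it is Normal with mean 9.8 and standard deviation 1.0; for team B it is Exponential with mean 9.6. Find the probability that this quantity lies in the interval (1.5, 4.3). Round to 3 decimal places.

Conditional on each team, P(1.5 < X < 4.3): A: 1.89896e-08; B: 0.216387.
By total probability, P(1.5 < X < 4.3) = 0.78·1.89896e-08 + 0.22·0.216387 = 0.0476052.

0.048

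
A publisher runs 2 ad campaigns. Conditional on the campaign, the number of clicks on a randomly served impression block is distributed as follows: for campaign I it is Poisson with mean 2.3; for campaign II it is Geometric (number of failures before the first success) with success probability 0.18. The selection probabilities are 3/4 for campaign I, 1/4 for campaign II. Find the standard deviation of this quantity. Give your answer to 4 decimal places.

3.0010

Per component, I: μ=2.3, E[X²]=7.59; II: μ=4.55556, E[X²]=46.0617.
E[X] = 0.75·2.3 + 0.25·4.55556 = 2.86389.
E[X²] = 0.75·7.59 + 0.25·46.0617 = 17.2079.
Var(X) = E[X²] − (E[X])² = 17.2079 − 8.20186 = 9.00607.
SD(X) = √9.00607 = 3.00101.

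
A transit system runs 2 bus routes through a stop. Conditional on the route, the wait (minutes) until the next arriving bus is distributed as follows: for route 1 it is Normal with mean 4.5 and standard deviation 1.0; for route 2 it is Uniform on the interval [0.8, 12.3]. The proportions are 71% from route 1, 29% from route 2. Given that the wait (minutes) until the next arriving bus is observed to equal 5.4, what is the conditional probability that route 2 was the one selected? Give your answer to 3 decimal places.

0.118

Likelihoods f(5.4 | ·): 1: 0.266085; 2: 0.0869565.
Posterior ∝ prior × likelihood. Numerator for 2: 0.29·0.0869565 = 0.0252174.
Normalizing constant: 0.71·0.266085 + 0.29·0.0869565 = 0.214138.
P(2 | observation) = 0.0252174 / 0.214138 = 0.117762.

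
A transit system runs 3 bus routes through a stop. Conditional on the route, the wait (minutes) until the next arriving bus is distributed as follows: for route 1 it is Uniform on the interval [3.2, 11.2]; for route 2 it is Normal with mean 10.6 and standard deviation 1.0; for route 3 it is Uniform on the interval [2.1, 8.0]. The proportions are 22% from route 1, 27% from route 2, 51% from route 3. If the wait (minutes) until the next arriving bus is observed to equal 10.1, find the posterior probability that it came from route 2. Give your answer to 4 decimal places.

Likelihoods f(10.1 | ·): 1: 0.125; 2: 0.352065; 3: 0.
Posterior ∝ prior × likelihood. Numerator for 2: 0.27·0.352065 = 0.0950576.
Normalizing constant: 0.22·0.125 + 0.27·0.352065 + 0.51·0 = 0.122558.
P(2 | observation) = 0.0950576 / 0.122558 = 0.775616.

0.7756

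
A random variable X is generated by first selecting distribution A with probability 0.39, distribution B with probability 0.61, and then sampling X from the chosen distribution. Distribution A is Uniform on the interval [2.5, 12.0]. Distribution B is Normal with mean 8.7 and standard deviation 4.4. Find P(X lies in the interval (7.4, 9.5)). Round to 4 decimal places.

0.2011

Conditional on each component, P(7.4 < X < 9.5): A: 0.221053; B: 0.188314.
By total probability, P(7.4 < X < 9.5) = 0.39·0.221053 + 0.61·0.188314 = 0.201082.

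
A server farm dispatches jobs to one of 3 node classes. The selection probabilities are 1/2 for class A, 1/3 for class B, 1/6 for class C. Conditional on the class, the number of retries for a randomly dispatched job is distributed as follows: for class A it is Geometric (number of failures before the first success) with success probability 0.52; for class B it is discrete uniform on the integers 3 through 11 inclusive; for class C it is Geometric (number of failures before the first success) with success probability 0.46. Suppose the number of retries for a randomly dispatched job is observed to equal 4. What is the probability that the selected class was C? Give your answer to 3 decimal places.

Likelihoods P(X=4 | ·): A: 0.0276038; B: 0.111111; C: 0.0391141.
Posterior ∝ prior × likelihood. Numerator for C: 0.166667·0.0391141 = 0.00651901.
Normalizing constant: 0.5·0.0276038 + 0.333333·0.111111 + 0.166667·0.0391141 = 0.0573579.
P(C | observation) = 0.00651901 / 0.0573579 = 0.113655.

0.114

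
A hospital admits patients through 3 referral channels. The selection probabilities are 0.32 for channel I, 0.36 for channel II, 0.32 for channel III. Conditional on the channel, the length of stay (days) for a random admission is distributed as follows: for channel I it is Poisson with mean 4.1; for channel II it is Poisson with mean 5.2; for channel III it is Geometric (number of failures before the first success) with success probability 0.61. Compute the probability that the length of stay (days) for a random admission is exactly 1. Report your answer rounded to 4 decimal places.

Conditional on each channel, P(X = 1): I: 0.067948; II: 0.0286861; III: 0.2379.
By total probability, P(X = 1) = 0.32·0.067948 + 0.36·0.0286861 + 0.32·0.2379 = 0.108198.

0.1082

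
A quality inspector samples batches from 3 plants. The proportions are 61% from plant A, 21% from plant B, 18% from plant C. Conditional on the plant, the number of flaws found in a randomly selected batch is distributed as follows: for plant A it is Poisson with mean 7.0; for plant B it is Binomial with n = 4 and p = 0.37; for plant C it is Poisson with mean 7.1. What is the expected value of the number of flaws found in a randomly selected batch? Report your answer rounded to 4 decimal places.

5.8588

Component means — A: 7; B: 1.48; C: 7.1.
E[X] = 0.61·7 + 0.21·1.48 + 0.18·7.1 = 5.8588.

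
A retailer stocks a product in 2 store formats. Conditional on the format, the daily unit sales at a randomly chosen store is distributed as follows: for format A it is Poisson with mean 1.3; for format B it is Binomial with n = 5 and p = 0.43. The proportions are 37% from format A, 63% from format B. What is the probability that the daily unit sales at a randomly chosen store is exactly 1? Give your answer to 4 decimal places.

0.2741

Conditional on each format, P(X = 1): A: 0.354291; B: 0.226954.
By total probability, P(X = 1) = 0.37·0.354291 + 0.63·0.226954 = 0.274069.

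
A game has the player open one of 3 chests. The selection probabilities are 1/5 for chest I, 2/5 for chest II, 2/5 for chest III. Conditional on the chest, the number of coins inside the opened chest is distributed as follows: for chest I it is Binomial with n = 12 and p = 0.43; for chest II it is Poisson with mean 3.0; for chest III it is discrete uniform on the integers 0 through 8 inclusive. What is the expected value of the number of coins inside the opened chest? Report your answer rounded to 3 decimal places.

Component means — I: 5.16; II: 3; III: 4.
E[X] = 0.2·5.16 + 0.4·3 + 0.4·4 = 3.832.

3.832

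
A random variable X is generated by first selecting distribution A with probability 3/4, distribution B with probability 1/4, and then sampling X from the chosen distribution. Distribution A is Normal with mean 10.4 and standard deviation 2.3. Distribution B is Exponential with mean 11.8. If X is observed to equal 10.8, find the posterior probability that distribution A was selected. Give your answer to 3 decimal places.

0.938

Likelihoods f(10.8 | ·): A: 0.17085; B: 0.0339335.
Posterior ∝ prior × likelihood. Numerator for A: 0.75·0.17085 = 0.128137.
Normalizing constant: 0.75·0.17085 + 0.25·0.0339335 = 0.136621.
P(A | observation) = 0.128137 / 0.136621 = 0.937906.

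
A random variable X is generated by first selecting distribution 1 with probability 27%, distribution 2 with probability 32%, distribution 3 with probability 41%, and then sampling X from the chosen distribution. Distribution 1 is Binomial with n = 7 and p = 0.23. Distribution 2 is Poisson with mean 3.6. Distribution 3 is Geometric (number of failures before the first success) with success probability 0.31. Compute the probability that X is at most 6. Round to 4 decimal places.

Conditional on each component, P(X ≤ 6): 1: 0.999966; 2: 0.926727; 3: 0.925536.
By total probability, P(X ≤ 6) = 0.27·0.999966 + 0.32·0.926727 + 0.41·0.925536 = 0.946013.

0.9460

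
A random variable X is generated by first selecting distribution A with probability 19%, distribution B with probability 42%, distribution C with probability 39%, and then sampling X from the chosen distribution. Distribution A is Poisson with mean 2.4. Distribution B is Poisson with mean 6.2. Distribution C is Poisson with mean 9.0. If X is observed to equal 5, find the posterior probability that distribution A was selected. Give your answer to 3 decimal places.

Likelihoods P(X=5 | ·): A: 0.0601961; B: 0.154936; C: 0.0607269.
Posterior ∝ prior × likelihood. Numerator for A: 0.19·0.0601961 = 0.0114373.
Normalizing constant: 0.19·0.0601961 + 0.42·0.154936 + 0.39·0.0607269 = 0.100194.
P(A | observation) = 0.0114373 / 0.100194 = 0.114151.

0.114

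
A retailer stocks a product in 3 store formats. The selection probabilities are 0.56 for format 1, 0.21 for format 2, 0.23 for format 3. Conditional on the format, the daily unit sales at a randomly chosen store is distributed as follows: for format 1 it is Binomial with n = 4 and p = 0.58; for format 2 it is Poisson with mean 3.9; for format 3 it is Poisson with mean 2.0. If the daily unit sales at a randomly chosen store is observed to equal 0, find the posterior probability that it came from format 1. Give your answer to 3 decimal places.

Likelihoods P(X=0 | ·): 1: 0.031117; 2: 0.0202419; 3: 0.135335.
Posterior ∝ prior × likelihood. Numerator for 1: 0.56·0.031117 = 0.0174255.
Normalizing constant: 0.56·0.031117 + 0.21·0.0202419 + 0.23·0.135335 = 0.0528034.
P(1 | observation) = 0.0174255 / 0.0528034 = 0.330007.

0.330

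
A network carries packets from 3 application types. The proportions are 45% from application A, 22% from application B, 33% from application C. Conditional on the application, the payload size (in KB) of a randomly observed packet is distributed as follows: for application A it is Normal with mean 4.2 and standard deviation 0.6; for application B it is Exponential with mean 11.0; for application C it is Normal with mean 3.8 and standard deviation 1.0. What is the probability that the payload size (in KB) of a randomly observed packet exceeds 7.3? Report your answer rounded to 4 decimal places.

0.1134

Conditional on each application, P(X > 7.3): A: 1.19153e-07; B: 0.514975; C: 0.000232629.
By total probability, P(X > 7.3) = 0.45·1.19153e-07 + 0.22·0.514975 + 0.33·0.000232629 = 0.113371.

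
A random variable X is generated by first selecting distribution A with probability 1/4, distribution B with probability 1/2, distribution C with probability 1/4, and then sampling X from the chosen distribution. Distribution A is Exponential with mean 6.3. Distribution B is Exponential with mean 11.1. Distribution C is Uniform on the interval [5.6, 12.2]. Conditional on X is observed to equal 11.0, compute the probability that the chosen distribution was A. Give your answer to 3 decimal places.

0.113

Likelihoods f(11.0 | ·): A: 0.0276928; B: 0.0334422; C: 0.151515.
Posterior ∝ prior × likelihood. Numerator for A: 0.25·0.0276928 = 0.00692321.
Normalizing constant: 0.25·0.0276928 + 0.5·0.0334422 + 0.25·0.151515 = 0.0615231.
P(A | observation) = 0.00692321 / 0.0615231 = 0.11253.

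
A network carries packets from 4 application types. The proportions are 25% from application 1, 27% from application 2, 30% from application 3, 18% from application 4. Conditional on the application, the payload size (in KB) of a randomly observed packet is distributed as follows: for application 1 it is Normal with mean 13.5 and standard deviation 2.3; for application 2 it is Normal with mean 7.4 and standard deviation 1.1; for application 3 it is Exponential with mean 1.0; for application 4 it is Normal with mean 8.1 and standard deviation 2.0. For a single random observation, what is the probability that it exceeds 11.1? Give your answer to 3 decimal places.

Conditional on each application, P(X > 11.1): 1: 0.851637; 2: 0.000384614; 3: 1.51123e-05; 4: 0.0668072.
By total probability, P(X > 11.1) = 0.25·0.851637 + 0.27·0.000384614 + 0.3·1.51123e-05 + 0.18·0.0668072 = 0.225043.

0.225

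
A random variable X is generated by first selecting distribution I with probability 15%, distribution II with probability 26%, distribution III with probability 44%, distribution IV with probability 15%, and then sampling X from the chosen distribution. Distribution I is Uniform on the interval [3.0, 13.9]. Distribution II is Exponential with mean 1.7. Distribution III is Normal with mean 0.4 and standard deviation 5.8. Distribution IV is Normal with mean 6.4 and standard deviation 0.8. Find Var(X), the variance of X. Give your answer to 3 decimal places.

26.713

Per component, I: μ=8.45, E[X²]=81.3033; II: μ=1.7, E[X²]=5.78; III: μ=0.4, E[X²]=33.8; IV: μ=6.4, E[X²]=41.6.
E[X] = 0.15·8.45 + 0.26·1.7 + 0.44·0.4 + 0.15·6.4 = 2.8455.
E[X²] = 0.15·81.3033 + 0.26·5.78 + 0.44·33.8 + 0.15·41.6 = 34.8103.
Var(X) = E[X²] − (E[X])² = 34.8103 − 8.09687 = 26.7134.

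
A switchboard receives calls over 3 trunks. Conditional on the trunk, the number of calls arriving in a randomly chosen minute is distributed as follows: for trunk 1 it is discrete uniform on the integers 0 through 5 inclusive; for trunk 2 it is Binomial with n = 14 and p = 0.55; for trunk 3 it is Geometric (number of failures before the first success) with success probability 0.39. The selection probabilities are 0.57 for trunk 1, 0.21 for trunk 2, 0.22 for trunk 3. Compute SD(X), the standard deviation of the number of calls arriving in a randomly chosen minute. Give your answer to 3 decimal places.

Per component, 1: μ=2.5, E[X²]=9.16667; 2: μ=7.7, E[X²]=62.755; 3: μ=1.5641, E[X²]=6.45694.
E[X] = 0.57·2.5 + 0.21·7.7 + 0.22·1.5641 = 3.3861.
E[X²] = 0.57·9.16667 + 0.21·62.755 + 0.22·6.45694 = 19.8241.
Var(X) = E[X²] − (E[X])² = 19.8241 − 11.4657 = 8.35839.
SD(X) = √8.35839 = 2.89109.

2.891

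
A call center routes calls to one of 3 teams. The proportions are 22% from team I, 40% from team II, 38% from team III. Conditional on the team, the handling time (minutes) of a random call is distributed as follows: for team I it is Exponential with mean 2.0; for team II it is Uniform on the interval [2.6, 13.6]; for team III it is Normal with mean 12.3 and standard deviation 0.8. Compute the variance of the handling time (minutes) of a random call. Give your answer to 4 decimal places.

Per component, I: μ=2, E[X²]=8; II: μ=8.1, E[X²]=75.6933; III: μ=12.3, E[X²]=151.93.
E[X] = 0.22·2 + 0.4·8.1 + 0.38·12.3 = 8.354.
E[X²] = 0.22·8 + 0.4·75.6933 + 0.38·151.93 = 89.7707.
Var(X) = E[X²] − (E[X])² = 89.7707 − 69.7893 = 19.9814.

19.9814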